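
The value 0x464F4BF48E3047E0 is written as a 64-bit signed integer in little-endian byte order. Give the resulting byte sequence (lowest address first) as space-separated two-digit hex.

Split into bytes (most-significant first): 46 4F 4B F4 8E 30 47 E0.
Little-endian stores the least-significant byte at the lowest address.
So at ascending addresses the bytes are E0 47 30 8E F4 4B 4F 46.

E0 47 30 8E F4 4B 4F 46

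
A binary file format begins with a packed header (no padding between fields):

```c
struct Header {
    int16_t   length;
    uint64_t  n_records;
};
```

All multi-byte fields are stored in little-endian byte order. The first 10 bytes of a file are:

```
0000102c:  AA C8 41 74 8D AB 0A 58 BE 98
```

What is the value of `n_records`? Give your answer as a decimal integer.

11006331342191162433

`n_records` follows `length` (2 bytes), so it starts at byte offset 2 and occupies 8 bytes.
Bytes at offsets 2..9: 41 74 8D AB 0A 58 BE 98.
In little-endian order the low byte comes first in memory.
Reassemble most-significant byte first: 98 BE 58 0A AB 8D 74 41 → 0x98BE580AAB8D7441.
0x98BE580AAB8D7441 = 11006331342191162433.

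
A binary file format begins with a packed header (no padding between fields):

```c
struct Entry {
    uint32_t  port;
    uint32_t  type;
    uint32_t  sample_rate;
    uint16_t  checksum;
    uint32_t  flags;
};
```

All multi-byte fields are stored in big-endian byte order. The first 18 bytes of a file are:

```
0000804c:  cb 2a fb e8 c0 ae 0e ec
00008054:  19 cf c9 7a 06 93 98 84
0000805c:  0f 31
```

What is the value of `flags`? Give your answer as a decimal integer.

`flags` follows `port` (4 B), `type` (4 B), `sample_rate` (4 B), `checksum` (2 B), so it starts at offset 4 + 4 + 4 + 2 = 14 and occupies 4 bytes.
Bytes at offsets 14..17: 98 84 0F 31.
In big-endian order the high byte comes first in memory.
The bytes are already most-significant first: 0x98840F31.
0x98840F31 = 2558791473.

2558791473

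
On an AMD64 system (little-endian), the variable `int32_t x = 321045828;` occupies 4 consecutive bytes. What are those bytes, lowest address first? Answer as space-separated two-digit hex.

44 C5 22 13

321045828 in hexadecimal, padded to 32 bits, is 0x1322C544.
Split into bytes (most-significant first): 13 22 C5 44.
In little-endian order the low byte comes first in memory.
So at ascending addresses the bytes are 44 C5 22 13.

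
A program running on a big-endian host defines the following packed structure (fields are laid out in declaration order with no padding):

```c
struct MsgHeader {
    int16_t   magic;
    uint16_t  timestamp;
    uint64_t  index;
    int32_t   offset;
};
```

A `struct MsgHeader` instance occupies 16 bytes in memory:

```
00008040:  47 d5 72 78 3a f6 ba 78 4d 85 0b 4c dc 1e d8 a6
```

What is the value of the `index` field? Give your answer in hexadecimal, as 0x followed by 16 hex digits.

0x3AF6BA784D850B4C

`index` follows `magic` (2 B), `timestamp` (2 B), so it starts at offset 2 + 2 = 4 and occupies 8 bytes.
Bytes at offsets 4..11: 3A F6 BA 78 4D 85 0B 4C.
Big-endian: lowest address holds the most-significant byte.
The bytes are already most-significant first: 0x3AF6BA784D850B4C.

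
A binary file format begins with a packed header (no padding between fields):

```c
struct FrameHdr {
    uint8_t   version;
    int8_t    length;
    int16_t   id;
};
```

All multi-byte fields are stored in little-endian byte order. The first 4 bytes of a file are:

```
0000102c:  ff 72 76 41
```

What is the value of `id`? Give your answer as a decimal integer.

16758

`id` follows `version` (1 B), `length` (1 B), so it starts at offset 1 + 1 = 2 and occupies 2 bytes.
Bytes at offsets 2..3: 76 41.
In little-endian order the low byte comes first in memory.
Reassemble most-significant byte first: 41 76 → 0x4176.
0x4176 = 16758.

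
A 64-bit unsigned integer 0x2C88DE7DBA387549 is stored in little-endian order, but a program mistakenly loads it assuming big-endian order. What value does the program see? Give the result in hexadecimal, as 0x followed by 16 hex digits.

Stored little-endian, the bytes at ascending addresses are 49 75 38 BA 7D DE 88 2C.
Read back as big-endian, the last byte is least significant, giving 0x497538BA7DDE882C.

0x497538BA7DDE882C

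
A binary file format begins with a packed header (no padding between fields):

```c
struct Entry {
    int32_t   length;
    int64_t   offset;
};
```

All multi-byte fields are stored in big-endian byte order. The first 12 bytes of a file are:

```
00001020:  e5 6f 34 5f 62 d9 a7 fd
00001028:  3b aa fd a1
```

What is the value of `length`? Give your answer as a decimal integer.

-445696929

`length` is the first field, at byte offset 0, occupying 4 bytes.
Bytes at offsets 0..3: E5 6F 34 5F.
Big-endian stores the most-significant byte at the lowest address.
The bytes are already most-significant first: 0xE56F345F.
Top bit is set, so as a signed 32-bit value this is 0xE56F345F − 2^32 = -445696929.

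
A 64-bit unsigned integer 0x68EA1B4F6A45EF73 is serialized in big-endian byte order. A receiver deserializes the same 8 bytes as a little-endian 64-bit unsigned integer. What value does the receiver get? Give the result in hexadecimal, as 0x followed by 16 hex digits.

0x73EF456A4F1BEA68

Stored big-endian, the bytes at ascending addresses are 68 EA 1B 4F 6A 45 EF 73.
Read back as little-endian, the first byte is least significant, giving 0x73EF456A4F1BEA68.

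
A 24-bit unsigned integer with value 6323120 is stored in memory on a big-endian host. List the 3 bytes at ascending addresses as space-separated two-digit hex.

6323120 in hexadecimal, padded to 24 bits, is 0x607BB0.
Split into bytes (most-significant first): 60 7B B0.
Big-endian stores the most-significant byte at the lowest address.
So the memory order matches the most-significant-first order: 60 7B B0.

60 7B B0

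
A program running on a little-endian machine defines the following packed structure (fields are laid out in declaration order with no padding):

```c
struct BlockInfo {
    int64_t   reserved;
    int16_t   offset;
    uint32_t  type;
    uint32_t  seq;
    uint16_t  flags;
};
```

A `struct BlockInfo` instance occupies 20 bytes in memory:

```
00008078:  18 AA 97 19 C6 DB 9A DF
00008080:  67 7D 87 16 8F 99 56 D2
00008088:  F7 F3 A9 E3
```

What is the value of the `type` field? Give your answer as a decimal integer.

`type` follows `reserved` (8 B), `offset` (2 B), so it starts at offset 8 + 2 = 10 and occupies 4 bytes.
Bytes at offsets 10..13: 87 16 8F 99.
Little-endian stores the least-significant byte at the lowest address.
Reassemble most-significant byte first: 99 8F 16 87 → 0x998F1687.
0x998F1687 = 2576291463.

2576291463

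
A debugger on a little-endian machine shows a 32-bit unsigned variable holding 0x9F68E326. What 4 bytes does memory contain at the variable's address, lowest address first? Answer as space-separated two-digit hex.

Split into bytes (most-significant first): 9F 68 E3 26.
Little-endian stores the least-significant byte at the lowest address.
So at ascending addresses the bytes are 26 E3 68 9F.

26 E3 68 9F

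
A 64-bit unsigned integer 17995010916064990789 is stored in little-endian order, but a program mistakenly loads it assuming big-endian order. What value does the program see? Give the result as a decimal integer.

5014287753385327609

17995010916064990789 in 64-bit hexadecimal is 0xF9BB1F1625549645.
Stored little-endian, the bytes at ascending addresses are 45 96 54 25 16 1F BB F9.
Read back as big-endian, the last byte is least significant, giving 0x45965425161FBBF9.
0x45965425161FBBF9 = 5014287753385327609.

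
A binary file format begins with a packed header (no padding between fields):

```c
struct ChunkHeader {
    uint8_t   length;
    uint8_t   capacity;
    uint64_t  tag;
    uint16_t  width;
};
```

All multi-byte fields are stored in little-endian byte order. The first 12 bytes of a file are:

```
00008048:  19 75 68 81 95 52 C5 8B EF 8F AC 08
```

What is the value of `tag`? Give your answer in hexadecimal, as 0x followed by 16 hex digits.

0x8FEF8BC552958168

`tag` follows `length` (1 B), `capacity` (1 B), so it starts at offset 1 + 1 = 2 and occupies 8 bytes.
Bytes at offsets 2..9: 68 81 95 52 C5 8B EF 8F.
Little-endian stores the least-significant byte at the lowest address.
Reassemble most-significant byte first: 8F EF 8B C5 52 95 81 68 → 0x8FEF8BC552958168.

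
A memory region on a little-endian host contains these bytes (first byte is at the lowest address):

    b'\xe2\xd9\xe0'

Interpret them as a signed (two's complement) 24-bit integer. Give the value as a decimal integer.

Little-endian: lowest address holds the least-significant byte.
Reassemble most-significant byte first: E0 D9 E2 → 0xE0D9E2.
Top bit is set, so as a signed 24-bit value this is 0xE0D9E2 − 2^24 = -2041374.

-2041374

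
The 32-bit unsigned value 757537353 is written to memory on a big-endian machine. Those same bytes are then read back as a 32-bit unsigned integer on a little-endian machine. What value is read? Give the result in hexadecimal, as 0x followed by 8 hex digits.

0x491A272D

757537353 in 32-bit hexadecimal is 0x2D271A49.
Stored big-endian, the bytes at ascending addresses are 2D 27 1A 49.
Read back as little-endian, the first byte is least significant, giving 0x491A272D.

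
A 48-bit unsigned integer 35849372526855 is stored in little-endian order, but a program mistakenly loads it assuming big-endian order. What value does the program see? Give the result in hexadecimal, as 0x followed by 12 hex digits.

0x07691DD59A20

35849372526855 in 48-bit hexadecimal is 0x209AD51D6907.
Stored little-endian, the bytes at ascending addresses are 07 69 1D D5 9A 20.
Read back as big-endian, the last byte is least significant, giving 0x07691DD59A20.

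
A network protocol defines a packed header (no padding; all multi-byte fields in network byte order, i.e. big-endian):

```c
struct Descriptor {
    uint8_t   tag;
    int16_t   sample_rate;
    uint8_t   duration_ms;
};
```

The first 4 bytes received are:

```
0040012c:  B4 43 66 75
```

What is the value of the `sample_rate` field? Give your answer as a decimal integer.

`sample_rate` follows `tag` (1 byte), so it starts at byte offset 1 and occupies 2 bytes.
Bytes at offsets 1..2: 43 66.
Big-endian: lowest address holds the most-significant byte.
The bytes are already most-significant first: 0x4366.
0x4366 = 17254.

17254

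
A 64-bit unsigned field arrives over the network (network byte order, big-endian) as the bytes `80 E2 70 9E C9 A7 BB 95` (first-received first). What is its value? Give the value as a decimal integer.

In big-endian order the high byte comes first in memory.
The bytes are already most-significant first: 0x80E2709EC9A7BB95.
0x80E2709EC9A7BB95 = 9287109208881740693.

9287109208881740693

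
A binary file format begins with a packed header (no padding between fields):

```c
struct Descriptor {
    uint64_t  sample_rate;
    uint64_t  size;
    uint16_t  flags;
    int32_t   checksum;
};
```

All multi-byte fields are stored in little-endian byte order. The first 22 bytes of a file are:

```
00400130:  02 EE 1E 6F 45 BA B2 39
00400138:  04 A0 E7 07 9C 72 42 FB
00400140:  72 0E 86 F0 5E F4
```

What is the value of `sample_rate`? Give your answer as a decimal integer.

`sample_rate` is the first field, at byte offset 0, occupying 8 bytes.
Bytes at offsets 0..7: 02 EE 1E 6F 45 BA B2 39.
In little-endian order the low byte comes first in memory.
Reassemble most-significant byte first: 39 B2 BA 45 6F 1E EE 02 → 0x39B2BA456F1EEE02.
0x39B2BA456F1EEE02 = 4157590213396196866.

4157590213396196866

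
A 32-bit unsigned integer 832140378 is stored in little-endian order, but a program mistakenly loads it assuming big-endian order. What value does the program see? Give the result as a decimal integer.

832140378 in 32-bit hexadecimal is 0x3199745A.
Stored little-endian, the bytes at ascending addresses are 5A 74 99 31.
Read back as big-endian, the last byte is least significant, giving 0x5A749931.
0x5A749931 = 1517590833.

1517590833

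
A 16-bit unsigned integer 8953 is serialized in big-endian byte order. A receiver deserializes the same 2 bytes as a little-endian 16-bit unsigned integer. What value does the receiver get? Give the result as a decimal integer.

8953 in 16-bit hexadecimal is 0x22F9.
Stored big-endian, the bytes at ascending addresses are 22 F9.
Read back as little-endian, the first byte is least significant, giving 0xF922.
0xF922 = 63778.

63778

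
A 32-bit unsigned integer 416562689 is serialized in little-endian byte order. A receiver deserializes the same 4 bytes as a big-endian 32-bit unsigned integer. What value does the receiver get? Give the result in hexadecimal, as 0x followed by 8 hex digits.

416562689 in 32-bit hexadecimal is 0x18D43E01.
Stored little-endian, the bytes at ascending addresses are 01 3E D4 18.
Read back as big-endian, the last byte is least significant, giving 0x013ED418.

0x013ED418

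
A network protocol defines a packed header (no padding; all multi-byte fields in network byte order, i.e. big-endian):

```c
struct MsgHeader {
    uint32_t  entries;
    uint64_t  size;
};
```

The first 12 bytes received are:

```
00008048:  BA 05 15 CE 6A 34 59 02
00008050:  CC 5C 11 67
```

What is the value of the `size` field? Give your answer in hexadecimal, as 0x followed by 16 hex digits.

`size` follows `entries` (4 bytes), so it starts at byte offset 4 and occupies 8 bytes.
Bytes at offsets 4..11: 6A 34 59 02 CC 5C 11 67.
In big-endian order the high byte comes first in memory.
The bytes are already most-significant first: 0x6A345902CC5C1167.

0x6A345902CC5C1167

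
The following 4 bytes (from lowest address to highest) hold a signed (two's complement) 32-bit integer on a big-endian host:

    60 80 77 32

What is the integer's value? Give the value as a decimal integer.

1619031858

Big-endian stores the most-significant byte at the lowest address.
The bytes are already most-significant first: 0x60807732.
0x60807732 = 1619031858.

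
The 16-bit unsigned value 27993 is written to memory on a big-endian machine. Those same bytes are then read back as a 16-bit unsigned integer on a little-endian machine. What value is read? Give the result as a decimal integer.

22893

27993 in 16-bit hexadecimal is 0x6D59.
Stored big-endian, the bytes at ascending addresses are 6D 59.
Read back as little-endian, the first byte is least significant, giving 0x596D.
0x596D = 22893.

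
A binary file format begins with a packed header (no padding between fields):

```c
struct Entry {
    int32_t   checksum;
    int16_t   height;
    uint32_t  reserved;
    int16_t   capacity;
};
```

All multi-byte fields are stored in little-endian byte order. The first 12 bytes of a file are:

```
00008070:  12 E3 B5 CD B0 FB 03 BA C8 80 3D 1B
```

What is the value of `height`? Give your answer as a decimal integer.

`height` follows `checksum` (4 bytes), so it starts at byte offset 4 and occupies 2 bytes.
Bytes at offsets 4..5: B0 FB.
Little-endian: lowest address holds the least-significant byte.
Reassemble most-significant byte first: FB B0 → 0xFBB0.
Top bit is set, so as a signed 16-bit value this is 0xFBB0 − 2^16 = -1104.

-1104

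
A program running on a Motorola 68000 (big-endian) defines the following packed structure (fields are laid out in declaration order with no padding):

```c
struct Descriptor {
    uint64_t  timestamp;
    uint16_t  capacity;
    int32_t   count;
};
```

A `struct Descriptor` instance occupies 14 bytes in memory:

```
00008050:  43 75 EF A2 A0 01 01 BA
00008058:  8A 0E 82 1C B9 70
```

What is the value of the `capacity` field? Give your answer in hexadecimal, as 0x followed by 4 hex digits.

0x8A0E

`capacity` follows `timestamp` (8 bytes), so it starts at byte offset 8 and occupies 2 bytes.
Bytes at offsets 8..9: 8A 0E.
Big-endian: lowest address holds the most-significant byte.
The bytes are already most-significant first: 0x8A0E.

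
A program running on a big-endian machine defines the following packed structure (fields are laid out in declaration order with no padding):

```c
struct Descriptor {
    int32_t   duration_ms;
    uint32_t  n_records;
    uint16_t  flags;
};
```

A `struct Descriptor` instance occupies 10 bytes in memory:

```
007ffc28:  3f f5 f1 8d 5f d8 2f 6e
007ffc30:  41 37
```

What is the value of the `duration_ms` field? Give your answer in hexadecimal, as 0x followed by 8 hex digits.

`duration_ms` is the first field, at byte offset 0, occupying 4 bytes.
Bytes at offsets 0..3: 3F F5 F1 8D.
Big-endian: lowest address holds the most-significant byte.
The bytes are already most-significant first: 0x3FF5F18D.

0x3FF5F18D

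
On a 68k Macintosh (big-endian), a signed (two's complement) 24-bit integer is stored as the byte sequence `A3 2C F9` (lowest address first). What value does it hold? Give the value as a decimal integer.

-6083335

Big-endian stores the most-significant byte at the lowest address.
The bytes are already most-significant first: 0xA32CF9.
Top bit is set, so as a signed 24-bit value this is 0xA32CF9 − 2^24 = -6083335.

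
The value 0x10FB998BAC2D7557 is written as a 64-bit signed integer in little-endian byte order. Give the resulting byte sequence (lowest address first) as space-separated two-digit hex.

Split into bytes (most-significant first): 10 FB 99 8B AC 2D 75 57.
Little-endian: lowest address holds the least-significant byte.
So at ascending addresses the bytes are 57 75 2D AC 8B 99 FB 10.

57 75 2D AC 8B 99 FB 10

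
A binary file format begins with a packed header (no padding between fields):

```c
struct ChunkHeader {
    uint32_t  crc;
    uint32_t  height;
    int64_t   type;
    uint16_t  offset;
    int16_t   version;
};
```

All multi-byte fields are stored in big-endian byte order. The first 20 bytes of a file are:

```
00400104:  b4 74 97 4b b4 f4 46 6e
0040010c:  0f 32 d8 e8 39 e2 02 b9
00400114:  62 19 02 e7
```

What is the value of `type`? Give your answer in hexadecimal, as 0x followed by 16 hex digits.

0x0F32D8E839E202B9

`type` follows `crc` (4 B), `height` (4 B), so it starts at offset 4 + 4 = 8 and occupies 8 bytes.
Bytes at offsets 8..15: 0F 32 D8 E8 39 E2 02 B9.
Big-endian: lowest address holds the most-significant byte.
The bytes are already most-significant first: 0x0F32D8E839E202B9.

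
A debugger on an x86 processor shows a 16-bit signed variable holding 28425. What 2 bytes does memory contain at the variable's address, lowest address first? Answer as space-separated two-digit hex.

28425 in hexadecimal, padded to 16 bits, is 0x6F09.
Split into bytes (most-significant first): 6F 09.
Little-endian: lowest address holds the least-significant byte.
So at ascending addresses the bytes are 09 6F.

09 6F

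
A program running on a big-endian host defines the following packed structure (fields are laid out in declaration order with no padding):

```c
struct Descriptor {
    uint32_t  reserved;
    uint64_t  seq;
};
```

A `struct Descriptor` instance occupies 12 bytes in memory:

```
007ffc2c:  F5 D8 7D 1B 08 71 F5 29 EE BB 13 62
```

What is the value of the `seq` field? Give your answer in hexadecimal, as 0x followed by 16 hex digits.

`seq` follows `reserved` (4 bytes), so it starts at byte offset 4 and occupies 8 bytes.
Bytes at offsets 4..11: 08 71 F5 29 EE BB 13 62.
Big-endian stores the most-significant byte at the lowest address.
The bytes are already most-significant first: 0x0871F529EEBB1362.

0x0871F529EEBB1362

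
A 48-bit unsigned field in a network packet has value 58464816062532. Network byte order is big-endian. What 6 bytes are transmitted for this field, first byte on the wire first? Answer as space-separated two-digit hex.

58464816062532 in hexadecimal, padded to 48 bits, is 0x352C6697E044.
Split into bytes (most-significant first): 35 2C 66 97 E0 44.
Big-endian: lowest address holds the most-significant byte.
So the memory order matches the most-significant-first order: 35 2C 66 97 E0 44.

35 2C 66 97 E0 44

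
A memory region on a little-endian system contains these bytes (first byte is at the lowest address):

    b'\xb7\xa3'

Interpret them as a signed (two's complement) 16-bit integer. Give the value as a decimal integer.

Little-endian stores the least-significant byte at the lowest address.
Reassemble most-significant byte first: A3 B7 → 0xA3B7.
Top bit is set, so as a signed 16-bit value this is 0xA3B7 − 2^16 = -23625.

-23625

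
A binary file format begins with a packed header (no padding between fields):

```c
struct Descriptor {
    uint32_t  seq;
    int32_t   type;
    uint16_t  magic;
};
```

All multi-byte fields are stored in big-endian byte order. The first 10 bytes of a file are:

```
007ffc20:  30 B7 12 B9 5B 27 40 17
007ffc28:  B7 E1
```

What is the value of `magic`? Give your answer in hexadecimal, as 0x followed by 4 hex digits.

0xB7E1

`magic` follows `seq` (4 B), `type` (4 B), so it starts at offset 4 + 4 = 8 and occupies 2 bytes.
Bytes at offsets 8..9: B7 E1.
Big-endian: lowest address holds the most-significant byte.
The bytes are already most-significant first: 0xB7E1.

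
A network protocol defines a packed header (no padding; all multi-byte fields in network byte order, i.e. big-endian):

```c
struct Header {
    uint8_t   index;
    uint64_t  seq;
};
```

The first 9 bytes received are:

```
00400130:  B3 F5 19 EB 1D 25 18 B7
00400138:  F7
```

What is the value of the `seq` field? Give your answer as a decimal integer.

17661405924119066615

`seq` follows `index` (1 byte), so it starts at byte offset 1 and occupies 8 bytes.
Bytes at offsets 1..8: F5 19 EB 1D 25 18 B7 F7.
Big-endian: lowest address holds the most-significant byte.
The bytes are already most-significant first: 0xF519EB1D2518B7F7.
0xF519EB1D2518B7F7 = 17661405924119066615.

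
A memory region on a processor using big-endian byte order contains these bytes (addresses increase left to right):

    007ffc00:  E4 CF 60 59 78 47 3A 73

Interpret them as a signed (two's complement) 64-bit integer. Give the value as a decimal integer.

-1959241375496586637

Big-endian: lowest address holds the most-significant byte.
The bytes are already most-significant first: 0xE4CF605978473A73.
Top bit is set, so as a signed 64-bit value this is 0xE4CF605978473A73 − 2^64 = -1959241375496586637.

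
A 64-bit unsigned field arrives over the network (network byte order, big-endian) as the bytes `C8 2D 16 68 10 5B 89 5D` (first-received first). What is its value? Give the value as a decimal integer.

14424209817744410973

In big-endian order the high byte comes first in memory.
The bytes are already most-significant first: 0xC82D1668105B895D.
0xC82D1668105B895D = 14424209817744410973.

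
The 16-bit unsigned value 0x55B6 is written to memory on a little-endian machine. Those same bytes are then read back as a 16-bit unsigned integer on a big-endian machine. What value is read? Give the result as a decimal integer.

Stored little-endian, the bytes at ascending addresses are B6 55.
Read back as big-endian, the last byte is least significant, giving 0xB655.
0xB655 = 46677.

46677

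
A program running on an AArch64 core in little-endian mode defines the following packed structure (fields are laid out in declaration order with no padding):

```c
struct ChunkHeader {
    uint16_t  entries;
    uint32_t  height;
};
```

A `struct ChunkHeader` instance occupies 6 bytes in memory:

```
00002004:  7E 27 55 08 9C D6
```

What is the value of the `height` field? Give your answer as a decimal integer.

3600549973

`height` follows `entries` (2 bytes), so it starts at byte offset 2 and occupies 4 bytes.
Bytes at offsets 2..5: 55 08 9C D6.
In little-endian order the low byte comes first in memory.
Reassemble most-significant byte first: D6 9C 08 55 → 0xD69C0855.
0xD69C0855 = 3600549973.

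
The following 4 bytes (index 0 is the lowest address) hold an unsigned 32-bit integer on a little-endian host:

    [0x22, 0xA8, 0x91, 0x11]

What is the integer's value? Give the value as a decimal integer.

In little-endian order the low byte comes first in memory.
Reassemble most-significant byte first: 11 91 A8 22 → 0x1191A822.
0x1191A822 = 294758434.

294758434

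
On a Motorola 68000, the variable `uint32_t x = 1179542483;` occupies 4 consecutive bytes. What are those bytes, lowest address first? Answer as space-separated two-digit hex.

46 4E 63 D3

1179542483 in hexadecimal, padded to 32 bits, is 0x464E63D3.
Split into bytes (most-significant first): 46 4E 63 D3.
Big-endian: lowest address holds the most-significant byte.
So the memory order matches the most-significant-first order: 46 4E 63 D3.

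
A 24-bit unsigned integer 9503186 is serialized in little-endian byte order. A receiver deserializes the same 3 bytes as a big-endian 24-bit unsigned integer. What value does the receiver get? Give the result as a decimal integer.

13762961

9503186 in 24-bit hexadecimal is 0x9101D2.
Stored little-endian, the bytes at ascending addresses are D2 01 91.
Read back as big-endian, the last byte is least significant, giving 0xD20191.
0xD20191 = 13762961.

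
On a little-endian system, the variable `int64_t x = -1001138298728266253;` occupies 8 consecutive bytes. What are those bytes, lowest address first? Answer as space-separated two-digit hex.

Two's complement of -1001138298728266253 in 64 bits: 1001138298728266253 = 0x0DE4C1FA7ABCBA0D; invert → 0xF21B3E05854345F2; add 1 → 0xF21B3E05854345F3.
Split into bytes (most-significant first): F2 1B 3E 05 85 43 45 F3.
Little-endian stores the least-significant byte at the lowest address.
So at ascending addresses the bytes are F3 45 43 85 05 3E 1B F2.

F3 45 43 85 05 3E 1B F2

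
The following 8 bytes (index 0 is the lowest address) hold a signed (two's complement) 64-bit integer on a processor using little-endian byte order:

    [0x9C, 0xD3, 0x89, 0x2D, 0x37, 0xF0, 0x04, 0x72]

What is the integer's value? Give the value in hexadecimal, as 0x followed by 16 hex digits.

0x7204F0372D89D39C

In little-endian order the low byte comes first in memory.
Reassemble most-significant byte first: 72 04 F0 37 2D 89 D3 9C → 0x7204F0372D89D39C.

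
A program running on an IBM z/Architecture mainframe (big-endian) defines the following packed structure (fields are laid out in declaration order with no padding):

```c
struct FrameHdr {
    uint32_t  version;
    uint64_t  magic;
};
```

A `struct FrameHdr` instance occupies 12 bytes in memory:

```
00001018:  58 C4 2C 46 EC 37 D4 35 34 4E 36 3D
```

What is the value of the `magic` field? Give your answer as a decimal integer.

`magic` follows `version` (4 bytes), so it starts at byte offset 4 and occupies 8 bytes.
Bytes at offsets 4..11: EC 37 D4 35 34 4E 36 3D.
Big-endian stores the most-significant byte at the lowest address.
The bytes are already most-significant first: 0xEC37D435344E363D.
0xEC37D435344E363D = 17021306641645975101.

17021306641645975101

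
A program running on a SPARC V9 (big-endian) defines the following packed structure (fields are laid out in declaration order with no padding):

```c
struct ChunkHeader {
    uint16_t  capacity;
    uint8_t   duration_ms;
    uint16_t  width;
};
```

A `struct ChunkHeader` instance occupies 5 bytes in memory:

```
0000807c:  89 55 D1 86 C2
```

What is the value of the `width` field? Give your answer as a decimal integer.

34498

`width` follows `capacity` (2 B), `duration_ms` (1 B), so it starts at offset 2 + 1 = 3 and occupies 2 bytes.
Bytes at offsets 3..4: 86 C2.
In big-endian order the high byte comes first in memory.
The bytes are already most-significant first: 0x86C2.
0x86C2 = 34498.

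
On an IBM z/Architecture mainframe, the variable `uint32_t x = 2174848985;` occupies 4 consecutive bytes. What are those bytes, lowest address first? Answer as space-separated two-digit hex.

2174848985 in hexadecimal, padded to 32 bits, is 0x81A18FD9.
Split into bytes (most-significant first): 81 A1 8F D9.
Big-endian stores the most-significant byte at the lowest address.
So the memory order matches the most-significant-first order: 81 A1 8F D9.

81 A1 8F D9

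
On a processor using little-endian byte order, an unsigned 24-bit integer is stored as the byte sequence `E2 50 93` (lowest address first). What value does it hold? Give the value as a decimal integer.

9654498

Little-endian: lowest address holds the least-significant byte.
Reassemble most-significant byte first: 93 50 E2 → 0x9350E2.
0x9350E2 = 9654498.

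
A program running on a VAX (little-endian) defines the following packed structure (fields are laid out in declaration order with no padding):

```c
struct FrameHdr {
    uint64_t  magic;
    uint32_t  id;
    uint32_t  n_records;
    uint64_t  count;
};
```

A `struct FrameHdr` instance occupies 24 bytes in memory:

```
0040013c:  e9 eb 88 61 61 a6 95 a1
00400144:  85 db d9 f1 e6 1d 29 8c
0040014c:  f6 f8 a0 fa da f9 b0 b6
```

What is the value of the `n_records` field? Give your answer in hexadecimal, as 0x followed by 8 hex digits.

`n_records` follows `magic` (8 B), `id` (4 B), so it starts at offset 8 + 4 = 12 and occupies 4 bytes.
Bytes at offsets 12..15: E6 1D 29 8C.
Little-endian: lowest address holds the least-significant byte.
Reassemble most-significant byte first: 8C 29 1D E6 → 0x8C291DE6.

0x8C291DE6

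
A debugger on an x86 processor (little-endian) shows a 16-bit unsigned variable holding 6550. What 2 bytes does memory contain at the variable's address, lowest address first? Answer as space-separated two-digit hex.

6550 in hexadecimal, padded to 16 bits, is 0x1996.
Split into bytes (most-significant first): 19 96.
In little-endian order the low byte comes first in memory.
So at ascending addresses the bytes are 96 19.

96 19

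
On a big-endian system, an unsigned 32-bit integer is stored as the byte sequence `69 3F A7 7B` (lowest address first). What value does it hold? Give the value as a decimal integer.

1765779323

In big-endian order the high byte comes first in memory.
The bytes are already most-significant first: 0x693FA77B.
0x693FA77B = 1765779323.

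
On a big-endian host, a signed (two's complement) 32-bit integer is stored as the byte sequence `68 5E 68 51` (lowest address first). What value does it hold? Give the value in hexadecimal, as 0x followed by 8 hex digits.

In big-endian order the high byte comes first in memory.
The bytes are already most-significant first: 0x685E6851.

0x685E6851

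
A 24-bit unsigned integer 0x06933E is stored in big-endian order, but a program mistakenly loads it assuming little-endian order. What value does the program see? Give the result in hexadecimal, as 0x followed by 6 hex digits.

Stored big-endian, the bytes at ascending addresses are 06 93 3E.
Read back as little-endian, the first byte is least significant, giving 0x3E9306.

0x3E9306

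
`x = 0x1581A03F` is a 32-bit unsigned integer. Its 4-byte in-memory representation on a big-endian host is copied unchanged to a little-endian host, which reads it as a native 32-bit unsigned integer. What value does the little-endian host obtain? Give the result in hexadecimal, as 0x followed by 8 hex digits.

0x3FA08115

Stored big-endian, the bytes at ascending addresses are 15 81 A0 3F.
Read back as little-endian, the first byte is least significant, giving 0x3FA08115.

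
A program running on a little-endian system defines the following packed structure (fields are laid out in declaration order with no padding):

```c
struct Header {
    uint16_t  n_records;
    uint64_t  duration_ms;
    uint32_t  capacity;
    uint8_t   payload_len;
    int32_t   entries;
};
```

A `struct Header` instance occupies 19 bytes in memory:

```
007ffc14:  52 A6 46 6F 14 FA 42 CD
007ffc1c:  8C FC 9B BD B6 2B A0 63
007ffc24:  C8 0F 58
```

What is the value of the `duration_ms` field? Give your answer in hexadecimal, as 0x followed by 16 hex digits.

`duration_ms` follows `n_records` (2 bytes), so it starts at byte offset 2 and occupies 8 bytes.
Bytes at offsets 2..9: 46 6F 14 FA 42 CD 8C FC.
In little-endian order the low byte comes first in memory.
Reassemble most-significant byte first: FC 8C CD 42 FA 14 6F 46 → 0xFC8CCD42FA146F46.

0xFC8CCD42FA146F46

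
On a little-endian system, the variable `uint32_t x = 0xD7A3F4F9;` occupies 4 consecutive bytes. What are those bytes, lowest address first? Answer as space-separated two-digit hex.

Split into bytes (most-significant first): D7 A3 F4 F9.
Little-endian stores the least-significant byte at the lowest address.
So at ascending addresses the bytes are F9 F4 A3 D7.

F9 F4 A3 D7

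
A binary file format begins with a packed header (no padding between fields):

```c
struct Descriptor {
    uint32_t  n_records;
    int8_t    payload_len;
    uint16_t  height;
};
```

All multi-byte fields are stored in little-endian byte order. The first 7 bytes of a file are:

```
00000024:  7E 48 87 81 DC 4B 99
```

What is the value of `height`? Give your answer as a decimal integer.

39243

`height` follows `n_records` (4 B), `payload_len` (1 B), so it starts at offset 4 + 1 = 5 and occupies 2 bytes.
Bytes at offsets 5..6: 4B 99.
Little-endian: lowest address holds the least-significant byte.
Reassemble most-significant byte first: 99 4B → 0x994B.
0x994B = 39243.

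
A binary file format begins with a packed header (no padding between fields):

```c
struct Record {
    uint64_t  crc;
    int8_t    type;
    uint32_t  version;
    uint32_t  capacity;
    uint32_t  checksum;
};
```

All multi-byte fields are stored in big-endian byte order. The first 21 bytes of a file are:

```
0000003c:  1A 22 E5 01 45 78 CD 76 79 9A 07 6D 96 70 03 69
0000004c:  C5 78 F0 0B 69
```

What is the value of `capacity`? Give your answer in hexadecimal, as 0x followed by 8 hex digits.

0x700369C5

`capacity` follows `crc` (8 B), `type` (1 B), `version` (4 B), so it starts at offset 8 + 1 + 4 = 13 and occupies 4 bytes.
Bytes at offsets 13..16: 70 03 69 C5.
Big-endian: lowest address holds the most-significant byte.
The bytes are already most-significant first: 0x700369C5.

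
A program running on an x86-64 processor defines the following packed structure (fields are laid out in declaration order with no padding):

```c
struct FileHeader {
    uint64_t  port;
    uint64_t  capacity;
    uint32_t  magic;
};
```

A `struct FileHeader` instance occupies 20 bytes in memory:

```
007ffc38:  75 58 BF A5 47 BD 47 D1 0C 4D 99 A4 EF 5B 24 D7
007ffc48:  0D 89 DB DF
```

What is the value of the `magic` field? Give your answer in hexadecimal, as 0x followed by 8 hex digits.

`magic` follows `port` (8 B), `capacity` (8 B), so it starts at offset 8 + 8 = 16 and occupies 4 bytes.
Bytes at offsets 16..19: 0D 89 DB DF.
In little-endian order the low byte comes first in memory.
Reassemble most-significant byte first: DF DB 89 0D → 0xDFDB890D.

0xDFDB890D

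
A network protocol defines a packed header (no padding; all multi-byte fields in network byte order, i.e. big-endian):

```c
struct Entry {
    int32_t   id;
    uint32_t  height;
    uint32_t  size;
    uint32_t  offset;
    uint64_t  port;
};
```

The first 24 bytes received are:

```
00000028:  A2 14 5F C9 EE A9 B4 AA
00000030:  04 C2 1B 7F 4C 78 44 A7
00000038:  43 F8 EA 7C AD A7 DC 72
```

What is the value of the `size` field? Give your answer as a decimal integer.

79829887

`size` follows `id` (4 B), `height` (4 B), so it starts at offset 4 + 4 = 8 and occupies 4 bytes.
Bytes at offsets 8..11: 04 C2 1B 7F.
In big-endian order the high byte comes first in memory.
The bytes are already most-significant first: 0x04C21B7F.
0x04C21B7F = 79829887.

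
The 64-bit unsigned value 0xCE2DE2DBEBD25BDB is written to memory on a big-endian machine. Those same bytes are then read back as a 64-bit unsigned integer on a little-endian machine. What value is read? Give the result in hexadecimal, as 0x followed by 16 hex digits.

0xDB5BD2EBDBE22DCE

Stored big-endian, the bytes at ascending addresses are CE 2D E2 DB EB D2 5B DB.
Read back as little-endian, the first byte is least significant, giving 0xDB5BD2EBDBE22DCE.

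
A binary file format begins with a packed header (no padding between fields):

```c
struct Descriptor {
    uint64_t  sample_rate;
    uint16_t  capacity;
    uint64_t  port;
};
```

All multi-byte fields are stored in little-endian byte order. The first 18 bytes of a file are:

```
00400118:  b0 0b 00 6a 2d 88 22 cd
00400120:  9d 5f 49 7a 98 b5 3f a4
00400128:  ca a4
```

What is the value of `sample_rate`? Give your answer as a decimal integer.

`sample_rate` is the first field, at byte offset 0, occupying 8 bytes.
Bytes at offsets 0..7: B0 0B 00 6A 2D 88 22 CD.
Little-endian stores the least-significant byte at the lowest address.
Reassemble most-significant byte first: CD 22 88 2D 6A 00 0B B0 → 0xCD22882D6A000BB0.
0xCD22882D6A000BB0 = 14781526655616682928.

14781526655616682928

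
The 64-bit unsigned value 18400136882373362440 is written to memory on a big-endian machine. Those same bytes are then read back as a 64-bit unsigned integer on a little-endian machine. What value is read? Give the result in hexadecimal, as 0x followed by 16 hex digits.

0x08836DA4016B5AFF

18400136882373362440 in 64-bit hexadecimal is 0xFF5A6B01A46D8308.
Stored big-endian, the bytes at ascending addresses are FF 5A 6B 01 A4 6D 83 08.
Read back as little-endian, the first byte is least significant, giving 0x08836DA4016B5AFF.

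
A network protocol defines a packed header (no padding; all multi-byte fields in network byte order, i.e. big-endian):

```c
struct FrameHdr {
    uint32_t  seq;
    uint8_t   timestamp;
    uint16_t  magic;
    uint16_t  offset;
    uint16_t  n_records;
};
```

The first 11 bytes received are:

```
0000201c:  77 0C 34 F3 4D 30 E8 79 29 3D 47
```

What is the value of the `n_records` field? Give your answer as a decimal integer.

15687

`n_records` follows `seq` (4 B), `timestamp` (1 B), `magic` (2 B), `offset` (2 B), so it starts at offset 4 + 1 + 2 + 2 = 9 and occupies 2 bytes.
Bytes at offsets 9..10: 3D 47.
Big-endian: lowest address holds the most-significant byte.
The bytes are already most-significant first: 0x3D47.
0x3D47 = 15687.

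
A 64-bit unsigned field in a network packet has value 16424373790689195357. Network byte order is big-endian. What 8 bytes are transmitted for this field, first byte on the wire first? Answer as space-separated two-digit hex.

16424373790689195357 in hexadecimal, padded to 64 bits, is 0xE3EF18F14C43F55D.
Split into bytes (most-significant first): E3 EF 18 F1 4C 43 F5 5D.
Big-endian: lowest address holds the most-significant byte.
So the memory order matches the most-significant-first order: E3 EF 18 F1 4C 43 F5 5D.

E3 EF 18 F1 4C 43 F5 5D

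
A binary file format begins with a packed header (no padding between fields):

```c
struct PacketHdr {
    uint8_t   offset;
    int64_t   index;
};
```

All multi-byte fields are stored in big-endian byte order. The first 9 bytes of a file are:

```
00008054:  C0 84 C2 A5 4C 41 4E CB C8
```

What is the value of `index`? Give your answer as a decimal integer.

-8880353768289416248

`index` follows `offset` (1 byte), so it starts at byte offset 1 and occupies 8 bytes.
Bytes at offsets 1..8: 84 C2 A5 4C 41 4E CB C8.
Big-endian: lowest address holds the most-significant byte.
The bytes are already most-significant first: 0x84C2A54C414ECBC8.
Top bit is set, so as a signed 64-bit value this is 0x84C2A54C414ECBC8 − 2^64 = -8880353768289416248.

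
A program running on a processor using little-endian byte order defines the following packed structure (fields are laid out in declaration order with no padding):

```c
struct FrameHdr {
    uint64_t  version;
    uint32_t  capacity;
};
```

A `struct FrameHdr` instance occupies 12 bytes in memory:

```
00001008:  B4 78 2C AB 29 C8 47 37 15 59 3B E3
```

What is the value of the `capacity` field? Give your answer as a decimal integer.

`capacity` follows `version` (8 bytes), so it starts at byte offset 8 and occupies 4 bytes.
Bytes at offsets 8..11: 15 59 3B E3.
Little-endian stores the least-significant byte at the lowest address.
Reassemble most-significant byte first: E3 3B 59 15 → 0xE33B5915.
0xE33B5915 = 3812317461.

3812317461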